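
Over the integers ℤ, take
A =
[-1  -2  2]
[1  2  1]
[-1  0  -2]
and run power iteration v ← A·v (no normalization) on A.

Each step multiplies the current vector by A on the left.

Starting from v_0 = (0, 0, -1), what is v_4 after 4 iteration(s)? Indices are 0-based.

v_4 = (-4, -8, 16)

v_0 = (0, 0, -1).
v_1 = A·v_0 = (-2, -1, 2).
v_2 = A·v_1 = (8, -2, -2).
v_3 = A·v_2 = (-8, 2, -4).
v_4 = A·v_3 = (-4, -8, 16).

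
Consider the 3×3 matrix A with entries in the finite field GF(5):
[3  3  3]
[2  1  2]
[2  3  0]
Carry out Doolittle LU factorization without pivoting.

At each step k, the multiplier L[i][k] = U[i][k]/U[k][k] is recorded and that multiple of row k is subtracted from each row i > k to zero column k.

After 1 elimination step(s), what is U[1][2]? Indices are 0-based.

[col 0] pivot 3
  R1 -= 4*R0 → (0, 4, 0)  (L[1][0] := 4)
  R2 -= 4*R0 → (0, 1, 3)  (L[2][0] := 4)

U[1][2] = 0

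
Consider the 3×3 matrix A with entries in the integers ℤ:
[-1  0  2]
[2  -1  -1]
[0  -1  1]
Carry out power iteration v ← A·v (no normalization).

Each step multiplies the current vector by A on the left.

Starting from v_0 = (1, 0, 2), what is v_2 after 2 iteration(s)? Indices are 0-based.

v_2 = (1, 4, 2)

v_0 = (1, 0, 2).
v_1 = A·v_0 = (3, 0, 2).
v_2 = A·v_1 = (1, 4, 2).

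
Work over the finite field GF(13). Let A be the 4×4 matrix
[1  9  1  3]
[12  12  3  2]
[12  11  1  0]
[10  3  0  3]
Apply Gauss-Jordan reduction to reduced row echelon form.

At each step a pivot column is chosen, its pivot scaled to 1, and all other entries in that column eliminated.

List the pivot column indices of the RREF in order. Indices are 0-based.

pivot columns: 0, 1, 2, 3

[1] R0 /= 1  ⇒  (1, 9, 1, 3)
     R1 -= 12·R0  ⇒  (0, 8, 4, 5)
     R2 -= 12·R0  ⇒  (0, 7, 2, 3)
     R3 -= 10·R0  ⇒  (0, 4, 3, 12)
[2] R1 /= 8  ⇒  (0, 1, 7, 12)
     R0 -= 9·R1  ⇒  (1, 0, 3, 12)
     R2 -= 7·R1  ⇒  (0, 0, 5, 10)
     R3 -= 4·R1  ⇒  (0, 0, 1, 3)
[3] R2 /= 5  ⇒  (0, 0, 1, 2)
     R0 -= 3·R2  ⇒  (1, 0, 0, 6)
     R1 -= 7·R2  ⇒  (0, 1, 0, 11)
     R3 -= 1·R2  ⇒  (0, 0, 0, 1)
[4] R3 /= 1  ⇒  (0, 0, 0, 1)
     R0 -= 6·R3  ⇒  (1, 0, 0, 0)
     R1 -= 11·R3  ⇒  (0, 1, 0, 0)
     R2 -= 2·R3  ⇒  (0, 0, 1, 0)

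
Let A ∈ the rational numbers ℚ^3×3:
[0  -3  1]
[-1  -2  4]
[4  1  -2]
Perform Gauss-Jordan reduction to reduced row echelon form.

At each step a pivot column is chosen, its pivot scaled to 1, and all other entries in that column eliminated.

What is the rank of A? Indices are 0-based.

step 1: exchange rows 0,1
step 1: normalize row 0 (÷-1) = (1, 2, -4)
  row 2: subtract 4×row0 = (0, -7, 14)
step 2: normalize row 1 (÷-3) = (0, 1, -1/3)
  row 0: subtract 2×row1 = (1, 0, -10/3)
  row 2: subtract -7×row1 = (0, 0, 35/3)
step 3: normalize row 2 (÷35/3) = (0, 0, 1)
  row 0: subtract -10/3×row2 = (1, 0, 0)
  row 1: subtract -1/3×row2 = (0, 1, 0)

rank = 3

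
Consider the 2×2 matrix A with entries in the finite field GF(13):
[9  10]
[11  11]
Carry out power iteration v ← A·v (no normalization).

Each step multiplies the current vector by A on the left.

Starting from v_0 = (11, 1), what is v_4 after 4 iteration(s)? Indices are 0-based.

v_0 = (11, 1).
v_1 = A·v_0 = (5, 2).
v_2 = A·v_1 = (0, 12).
v_3 = A·v_2 = (3, 2).
v_4 = A·v_3 = (8, 3).

v_4 = (8, 3)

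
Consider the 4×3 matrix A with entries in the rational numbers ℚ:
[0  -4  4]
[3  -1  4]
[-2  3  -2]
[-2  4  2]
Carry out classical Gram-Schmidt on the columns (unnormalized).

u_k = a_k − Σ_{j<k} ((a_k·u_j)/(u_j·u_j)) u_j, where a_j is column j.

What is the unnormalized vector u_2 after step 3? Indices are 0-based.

Step 1: u_0 = a_0 = (0, 3, -2, -2).
Step 2: u_1 = a_1 − (-1)·u_0 = (-4, 2, 1, 2).
Step 3: u_2 = a_2 − (12/17)·u_0 − (-6/25)·u_1 = (76/25, 1004/425, -148/425, 1654/425).

u_2 = (76/25, 1004/425, -148/425, 1654/425)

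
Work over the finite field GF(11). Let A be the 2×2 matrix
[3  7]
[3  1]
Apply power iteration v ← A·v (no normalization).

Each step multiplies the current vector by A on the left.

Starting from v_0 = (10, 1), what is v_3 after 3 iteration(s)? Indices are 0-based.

v_0 = (10, 1).
v_1 = A·v_0 = (4, 9).
v_2 = A·v_1 = (9, 10).
v_3 = A·v_2 = (9, 4).

v_3 = (9, 4)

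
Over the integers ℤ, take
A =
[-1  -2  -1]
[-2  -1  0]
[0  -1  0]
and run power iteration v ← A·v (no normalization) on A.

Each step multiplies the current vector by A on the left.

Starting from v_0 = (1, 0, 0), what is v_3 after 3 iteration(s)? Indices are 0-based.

v_3 = (-15, -14, -4)

v_0 = (1, 0, 0).
v_1 = A·v_0 = (-1, -2, 0).
v_2 = A·v_1 = (5, 4, 2).
v_3 = A·v_2 = (-15, -14, -4).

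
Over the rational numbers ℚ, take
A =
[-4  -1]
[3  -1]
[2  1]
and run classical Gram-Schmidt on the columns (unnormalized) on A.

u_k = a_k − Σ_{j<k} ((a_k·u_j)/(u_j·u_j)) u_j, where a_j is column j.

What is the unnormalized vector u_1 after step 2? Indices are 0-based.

Step 1: u_0 = a_0 = (-4, 3, 2).
Step 2: u_1 = a_1 − (3/29)·u_0 = (-17/29, -38/29, 23/29).

u_1 = (-17/29, -38/29, 23/29)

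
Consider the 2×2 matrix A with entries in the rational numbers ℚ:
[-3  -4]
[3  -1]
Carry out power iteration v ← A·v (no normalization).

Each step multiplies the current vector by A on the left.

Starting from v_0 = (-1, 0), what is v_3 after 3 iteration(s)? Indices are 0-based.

v_0 = (-1, 0).
v_1 = A·v_0 = (3, -3).
v_2 = A·v_1 = (3, 12).
v_3 = A·v_2 = (-57, -3).

v_3 = (-57, -3)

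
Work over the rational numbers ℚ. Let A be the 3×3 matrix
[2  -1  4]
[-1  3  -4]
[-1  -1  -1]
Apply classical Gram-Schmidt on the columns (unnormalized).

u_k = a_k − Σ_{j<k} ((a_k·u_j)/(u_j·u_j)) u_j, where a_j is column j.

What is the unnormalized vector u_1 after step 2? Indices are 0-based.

u_1 = (1/3, 7/3, -5/3)

Step 1: u_0 = a_0 = (2, -1, -1).
Step 2: u_1 = a_1 − (-2/3)·u_0 = (1/3, 7/3, -5/3).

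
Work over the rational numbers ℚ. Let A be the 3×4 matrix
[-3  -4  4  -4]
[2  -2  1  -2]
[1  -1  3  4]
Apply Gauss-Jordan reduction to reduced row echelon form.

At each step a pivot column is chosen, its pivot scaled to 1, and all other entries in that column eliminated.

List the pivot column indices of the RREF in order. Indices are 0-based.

pivot columns: 0, 1, 2

pivot(0,0)=-3: scale R0 → (1, 4/3, -4/3, 4/3)
  clear (1,0): R1 −= (2)R0 → (0, -14/3, 11/3, -14/3)
  clear (2,0): R2 −= (1)R0 → (0, -7/3, 13/3, 8/3)
pivot(1,1)=-14/3: scale R1 → (0, 1, -11/14, 1)
  clear (0,1): R0 −= (4/3)R1 → (1, 0, -2/7, 0)
  clear (2,1): R2 −= (-7/3)R1 → (0, 0, 5/2, 5)
pivot(2,2)=5/2: scale R2 → (0, 0, 1, 2)
  clear (0,2): R0 −= (-2/7)R2 → (1, 0, 0, 4/7)
  clear (1,2): R1 −= (-11/14)R2 → (0, 1, 0, 18/7)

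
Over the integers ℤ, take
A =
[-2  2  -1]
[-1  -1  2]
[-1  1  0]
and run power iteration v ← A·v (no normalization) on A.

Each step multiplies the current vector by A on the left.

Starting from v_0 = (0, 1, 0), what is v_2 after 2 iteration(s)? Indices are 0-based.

v_0 = (0, 1, 0).
v_1 = A·v_0 = (2, -1, 1).
v_2 = A·v_1 = (-7, 1, -3).

v_2 = (-7, 1, -3)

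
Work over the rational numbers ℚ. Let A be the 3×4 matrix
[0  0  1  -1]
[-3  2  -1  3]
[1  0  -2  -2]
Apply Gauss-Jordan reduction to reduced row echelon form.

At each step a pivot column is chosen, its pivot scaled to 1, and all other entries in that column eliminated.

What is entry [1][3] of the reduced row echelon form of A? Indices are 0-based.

M[1][3] = -5

[1] R0 <-> R1
[1] R0 /= -3  ⇒  (1, -2/3, 1/3, -1)
     R2 -= 1·R0  ⇒  (0, 2/3, -7/3, -1)
[2] R1 <-> R2
[2] R1 /= 2/3  ⇒  (0, 1, -7/2, -3/2)
     R0 -= -2/3·R1  ⇒  (1, 0, -2, -2)
[3] R2 /= 1  ⇒  (0, 0, 1, -1)
     R0 -= -2·R2  ⇒  (1, 0, 0, -4)
     R1 -= -7/2·R2  ⇒  (0, 1, 0, -5)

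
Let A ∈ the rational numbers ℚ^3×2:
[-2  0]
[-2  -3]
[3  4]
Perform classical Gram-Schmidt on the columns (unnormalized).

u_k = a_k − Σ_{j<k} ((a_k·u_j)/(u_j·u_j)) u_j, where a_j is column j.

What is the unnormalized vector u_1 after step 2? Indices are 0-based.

u_1 = (36/17, -15/17, 14/17)

Step 1: u_0 = a_0 = (-2, -2, 3).
Step 2: u_1 = a_1 − (18/17)·u_0 = (36/17, -15/17, 14/17).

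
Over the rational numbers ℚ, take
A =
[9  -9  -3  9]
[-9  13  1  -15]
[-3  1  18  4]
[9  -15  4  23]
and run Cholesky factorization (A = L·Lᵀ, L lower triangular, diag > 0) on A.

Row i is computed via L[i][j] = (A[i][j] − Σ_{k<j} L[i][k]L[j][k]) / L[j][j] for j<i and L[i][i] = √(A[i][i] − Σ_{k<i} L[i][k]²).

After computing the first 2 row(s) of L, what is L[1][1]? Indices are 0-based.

L[1][1] = 2

Step 1: L[0][0] = √(9) = 3.
  L[1][0] = (-9) / L[0][0] = -3.
Step 2: L[1][1] = √(4) = 2.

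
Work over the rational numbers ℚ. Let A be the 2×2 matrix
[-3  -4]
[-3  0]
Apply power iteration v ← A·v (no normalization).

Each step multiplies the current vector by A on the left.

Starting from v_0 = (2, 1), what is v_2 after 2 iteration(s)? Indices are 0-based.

v_2 = (54, 30)

v_0 = (2, 1).
v_1 = A·v_0 = (-10, -6).
v_2 = A·v_1 = (54, 30).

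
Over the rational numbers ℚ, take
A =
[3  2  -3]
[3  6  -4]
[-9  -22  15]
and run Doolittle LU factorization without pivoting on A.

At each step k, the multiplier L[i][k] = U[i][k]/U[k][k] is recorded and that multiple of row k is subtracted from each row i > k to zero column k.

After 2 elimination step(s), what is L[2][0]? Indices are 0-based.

L[2][0] = -3

[col 0] pivot 3
  R1 -= 1*R0 → (0, 4, -1)  (L[1][0] := 1)
  R2 -= -3*R0 → (0, -16, 6)  (L[2][0] := -3)
[col 1] pivot 4
  R2 -= -4*R1 → (0, 0, 2)  (L[2][1] := -4)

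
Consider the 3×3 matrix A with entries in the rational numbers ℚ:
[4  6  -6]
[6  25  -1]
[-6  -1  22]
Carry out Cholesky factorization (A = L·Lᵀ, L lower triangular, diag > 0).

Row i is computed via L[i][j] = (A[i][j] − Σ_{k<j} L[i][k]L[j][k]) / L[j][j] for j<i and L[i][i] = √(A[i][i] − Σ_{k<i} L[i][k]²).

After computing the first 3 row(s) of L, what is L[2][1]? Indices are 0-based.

Step 1: L[0][0] = √(4) = 2.
  L[1][0] = (6) / L[0][0] = 3.
Step 2: L[1][1] = √(16) = 4.
  L[2][0] = (-6) / L[0][0] = -3.
  L[2][1] = (8) / L[1][1] = 2.
Step 3: L[2][2] = √(9) = 3.

L[2][1] = 2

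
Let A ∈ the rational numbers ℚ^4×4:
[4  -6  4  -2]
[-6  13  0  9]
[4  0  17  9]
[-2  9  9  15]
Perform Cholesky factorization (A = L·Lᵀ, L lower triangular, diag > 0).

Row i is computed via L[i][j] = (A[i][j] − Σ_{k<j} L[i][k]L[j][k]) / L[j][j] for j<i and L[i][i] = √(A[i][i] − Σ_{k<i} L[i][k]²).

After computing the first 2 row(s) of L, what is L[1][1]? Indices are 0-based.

L[1][1] = 2

Step 1: L[0][0] = √(4) = 2.
  L[1][0] = (-6) / L[0][0] = -3.
Step 2: L[1][1] = √(4) = 2.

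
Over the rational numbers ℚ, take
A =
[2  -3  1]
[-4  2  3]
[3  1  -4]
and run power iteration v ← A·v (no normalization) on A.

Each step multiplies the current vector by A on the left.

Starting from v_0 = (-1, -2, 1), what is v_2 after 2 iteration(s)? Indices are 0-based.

v_0 = (-1, -2, 1).
v_1 = A·v_0 = (5, 3, -9).
v_2 = A·v_1 = (-8, -41, 54).

v_2 = (-8, -41, 54)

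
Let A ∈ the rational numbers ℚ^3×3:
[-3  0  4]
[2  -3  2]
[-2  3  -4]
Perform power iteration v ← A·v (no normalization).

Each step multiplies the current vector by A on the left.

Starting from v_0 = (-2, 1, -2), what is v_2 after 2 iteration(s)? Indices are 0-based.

v_2 = (66, 59, -89)

v_0 = (-2, 1, -2).
v_1 = A·v_0 = (-2, -11, 15).
v_2 = A·v_1 = (66, 59, -89).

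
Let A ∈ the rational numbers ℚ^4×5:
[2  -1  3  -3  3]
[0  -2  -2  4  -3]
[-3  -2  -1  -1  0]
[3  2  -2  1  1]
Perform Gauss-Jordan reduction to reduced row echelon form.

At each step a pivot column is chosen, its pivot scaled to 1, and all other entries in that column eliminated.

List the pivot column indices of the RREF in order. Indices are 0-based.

pivot columns: 0, 1, 2, 3

step 1: normalize row 0 (÷2) = (1, -1/2, 3/2, -3/2, 3/2)
  row 2: subtract -3×row0 = (0, -7/2, 7/2, -11/2, 9/2)
  row 3: subtract 3×row0 = (0, 7/2, -13/2, 11/2, -7/2)
step 2: normalize row 1 (÷-2) = (0, 1, 1, -2, 3/2)
  row 0: subtract -1/2×row1 = (1, 0, 2, -5/2, 9/4)
  row 2: subtract -7/2×row1 = (0, 0, 7, -25/2, 39/4)
  row 3: subtract 7/2×row1 = (0, 0, -10, 25/2, -35/4)
step 3: normalize row 2 (÷7) = (0, 0, 1, -25/14, 39/28)
  row 0: subtract 2×row2 = (1, 0, 0, 15/14, -15/28)
  row 1: subtract 1×row2 = (0, 1, 0, -3/14, 3/28)
  row 3: subtract -10×row2 = (0, 0, 0, -75/14, 145/28)
step 4: normalize row 3 (÷-75/14) = (0, 0, 0, 1, -29/30)
  row 0: subtract 15/14×row3 = (1, 0, 0, 0, 1/2)
  row 1: subtract -3/14×row3 = (0, 1, 0, 0, -1/10)
  row 2: subtract -25/14×row3 = (0, 0, 1, 0, -1/3)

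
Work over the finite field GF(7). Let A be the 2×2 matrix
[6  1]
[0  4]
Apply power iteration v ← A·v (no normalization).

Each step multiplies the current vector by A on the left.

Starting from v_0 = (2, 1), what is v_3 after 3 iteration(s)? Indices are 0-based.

v_0 = (2, 1).
v_1 = A·v_0 = (6, 4).
v_2 = A·v_1 = (5, 2).
v_3 = A·v_2 = (4, 1).

v_3 = (4, 1)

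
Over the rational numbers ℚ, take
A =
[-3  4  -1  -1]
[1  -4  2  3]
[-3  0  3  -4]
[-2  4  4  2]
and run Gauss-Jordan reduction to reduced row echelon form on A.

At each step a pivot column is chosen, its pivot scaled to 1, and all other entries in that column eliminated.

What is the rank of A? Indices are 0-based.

step 1: normalize row 0 (÷-3) = (1, -4/3, 1/3, 1/3)
  row 1: subtract 1×row0 = (0, -8/3, 5/3, 8/3)
  row 2: subtract -3×row0 = (0, -4, 4, -3)
  row 3: subtract -2×row0 = (0, 4/3, 14/3, 8/3)
step 2: normalize row 1 (÷-8/3) = (0, 1, -5/8, -1)
  row 0: subtract -4/3×row1 = (1, 0, -1/2, -1)
  row 2: subtract -4×row1 = (0, 0, 3/2, -7)
  row 3: subtract 4/3×row1 = (0, 0, 11/2, 4)
step 3: normalize row 2 (÷3/2) = (0, 0, 1, -14/3)
  row 0: subtract -1/2×row2 = (1, 0, 0, -10/3)
  row 1: subtract -5/8×row2 = (0, 1, 0, -47/12)
  row 3: subtract 11/2×row2 = (0, 0, 0, 89/3)
step 4: normalize row 3 (÷89/3) = (0, 0, 0, 1)
  row 0: subtract -10/3×row3 = (1, 0, 0, 0)
  row 1: subtract -47/12×row3 = (0, 1, 0, 0)
  row 2: subtract -14/3×row3 = (0, 0, 1, 0)

rank = 4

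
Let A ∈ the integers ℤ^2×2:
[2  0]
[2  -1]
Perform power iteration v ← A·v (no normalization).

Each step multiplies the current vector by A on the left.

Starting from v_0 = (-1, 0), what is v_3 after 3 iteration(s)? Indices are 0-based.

v_3 = (-8, -6)

v_0 = (-1, 0).
v_1 = A·v_0 = (-2, -2).
v_2 = A·v_1 = (-4, -2).
v_3 = A·v_2 = (-8, -6).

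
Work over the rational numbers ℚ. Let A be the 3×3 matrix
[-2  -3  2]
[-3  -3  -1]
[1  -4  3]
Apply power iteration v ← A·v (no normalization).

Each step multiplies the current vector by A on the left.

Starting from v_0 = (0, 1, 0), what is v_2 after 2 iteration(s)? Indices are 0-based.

v_0 = (0, 1, 0).
v_1 = A·v_0 = (-3, -3, -4).
v_2 = A·v_1 = (7, 22, -3).

v_2 = (7, 22, -3)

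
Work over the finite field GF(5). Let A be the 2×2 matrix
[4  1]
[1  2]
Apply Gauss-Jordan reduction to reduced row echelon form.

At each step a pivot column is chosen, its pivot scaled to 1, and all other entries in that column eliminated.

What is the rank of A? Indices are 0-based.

pivot(0,0)=4: scale R0 → (1, 4)
  clear (1,0): R1 −= (1)R0 → (0, 3)
pivot(1,1)=3: scale R1 → (0, 1)
  clear (0,1): R0 −= (4)R1 → (1, 0)

rank = 2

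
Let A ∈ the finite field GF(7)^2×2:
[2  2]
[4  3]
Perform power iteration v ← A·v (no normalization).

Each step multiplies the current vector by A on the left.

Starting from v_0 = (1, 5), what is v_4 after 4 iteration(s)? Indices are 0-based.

v_0 = (1, 5).
v_1 = A·v_0 = (5, 5).
v_2 = A·v_1 = (6, 0).
v_3 = A·v_2 = (5, 3).
v_4 = A·v_3 = (2, 1).

v_4 = (2, 1)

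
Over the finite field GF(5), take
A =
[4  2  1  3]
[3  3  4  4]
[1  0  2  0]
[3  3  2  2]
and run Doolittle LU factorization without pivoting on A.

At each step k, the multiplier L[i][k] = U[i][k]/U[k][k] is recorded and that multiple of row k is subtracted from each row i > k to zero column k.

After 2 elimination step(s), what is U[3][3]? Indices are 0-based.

U[3][3] = 3

k=0: U[0][0]=4
  eliminate (1,0): mult=2, new row 1: (0, 4, 2, 3); set L[1][0]=2
  eliminate (2,0): mult=4, new row 2: (0, 2, 3, 3); set L[2][0]=4
  eliminate (3,0): mult=2, new row 3: (0, 4, 0, 1); set L[3][0]=2
k=1: U[1][1]=4
  eliminate (2,1): mult=3, new row 2: (0, 0, 2, 4); set L[2][1]=3
  eliminate (3,1): mult=1, new row 3: (0, 0, 3, 3); set L[3][1]=1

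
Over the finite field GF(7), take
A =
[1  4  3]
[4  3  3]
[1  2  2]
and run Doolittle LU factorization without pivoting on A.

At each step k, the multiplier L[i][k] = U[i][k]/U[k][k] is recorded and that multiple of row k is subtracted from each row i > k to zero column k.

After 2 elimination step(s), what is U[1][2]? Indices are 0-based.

U[1][2] = 5

[col 0] pivot 1
  R1 -= 4*R0 → (0, 1, 5)  (L[1][0] := 4)
  R2 -= 1*R0 → (0, 5, 6)  (L[2][0] := 1)
[col 1] pivot 1
  R2 -= 5*R1 → (0, 0, 2)  (L[2][1] := 5)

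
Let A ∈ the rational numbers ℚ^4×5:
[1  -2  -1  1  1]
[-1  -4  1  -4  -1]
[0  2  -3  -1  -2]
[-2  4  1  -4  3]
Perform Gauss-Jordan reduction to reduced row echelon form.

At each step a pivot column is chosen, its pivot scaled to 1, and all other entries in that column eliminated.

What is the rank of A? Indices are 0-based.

rank = 4

pivot(0,0)=1: scale R0 → (1, -2, -1, 1, 1)
  clear (1,0): R1 −= (-1)R0 → (0, -6, 0, -3, 0)
  clear (3,0): R3 −= (-2)R0 → (0, 0, -1, -2, 5)
pivot(1,1)=-6: scale R1 → (0, 1, 0, 1/2, 0)
  clear (0,1): R0 −= (-2)R1 → (1, 0, -1, 2, 1)
  clear (2,1): R2 −= (2)R1 → (0, 0, -3, -2, -2)
pivot(2,2)=-3: scale R2 → (0, 0, 1, 2/3, 2/3)
  clear (0,2): R0 −= (-1)R2 → (1, 0, 0, 8/3, 5/3)
  clear (3,2): R3 −= (-1)R2 → (0, 0, 0, -4/3, 17/3)
pivot(3,3)=-4/3: scale R3 → (0, 0, 0, 1, -17/4)
  clear (0,3): R0 −= (8/3)R3 → (1, 0, 0, 0, 13)
  clear (1,3): R1 −= (1/2)R3 → (0, 1, 0, 0, 17/8)
  clear (2,3): R2 −= (2/3)R3 → (0, 0, 1, 0, 7/2)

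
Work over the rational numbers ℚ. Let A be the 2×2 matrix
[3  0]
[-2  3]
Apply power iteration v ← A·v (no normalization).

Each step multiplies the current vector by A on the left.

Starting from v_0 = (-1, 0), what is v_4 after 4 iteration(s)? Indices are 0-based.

v_0 = (-1, 0).
v_1 = A·v_0 = (-3, 2).
v_2 = A·v_1 = (-9, 12).
v_3 = A·v_2 = (-27, 54).
v_4 = A·v_3 = (-81, 216).

v_4 = (-81, 216)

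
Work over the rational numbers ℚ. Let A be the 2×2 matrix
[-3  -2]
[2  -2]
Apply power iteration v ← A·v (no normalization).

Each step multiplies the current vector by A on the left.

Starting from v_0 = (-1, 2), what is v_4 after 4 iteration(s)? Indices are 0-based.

v_0 = (-1, 2).
v_1 = A·v_0 = (-1, -6).
v_2 = A·v_1 = (15, 10).
v_3 = A·v_2 = (-65, 10).
v_4 = A·v_3 = (175, -150).

v_4 = (175, -150)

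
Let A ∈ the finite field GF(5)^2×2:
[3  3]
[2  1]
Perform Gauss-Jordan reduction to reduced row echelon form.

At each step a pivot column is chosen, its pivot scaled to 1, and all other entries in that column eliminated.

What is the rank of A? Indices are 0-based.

[1] R0 /= 3  ⇒  (1, 1)
     R1 -= 2·R0  ⇒  (0, 4)
[2] R1 /= 4  ⇒  (0, 1)
     R0 -= 1·R1  ⇒  (1, 0)

rank = 2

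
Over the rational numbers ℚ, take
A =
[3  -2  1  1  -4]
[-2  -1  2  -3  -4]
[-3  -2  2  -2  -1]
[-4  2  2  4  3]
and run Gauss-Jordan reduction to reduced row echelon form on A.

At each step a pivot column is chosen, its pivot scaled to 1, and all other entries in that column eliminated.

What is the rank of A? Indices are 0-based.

rank = 4

pivot(0,0)=3: scale R0 → (1, -2/3, 1/3, 1/3, -4/3)
  clear (1,0): R1 −= (-2)R0 → (0, -7/3, 8/3, -7/3, -20/3)
  clear (2,0): R2 −= (-3)R0 → (0, -4, 3, -1, -5)
  clear (3,0): R3 −= (-4)R0 → (0, -2/3, 10/3, 16/3, -7/3)
pivot(1,1)=-7/3: scale R1 → (0, 1, -8/7, 1, 20/7)
  clear (0,1): R0 −= (-2/3)R1 → (1, 0, -3/7, 1, 4/7)
  clear (2,1): R2 −= (-4)R1 → (0, 0, -11/7, 3, 45/7)
  clear (3,1): R3 −= (-2/3)R1 → (0, 0, 18/7, 6, -3/7)
pivot(2,2)=-11/7: scale R2 → (0, 0, 1, -21/11, -45/11)
  clear (0,2): R0 −= (-3/7)R2 → (1, 0, 0, 2/11, -13/11)
  clear (1,2): R1 −= (-8/7)R2 → (0, 1, 0, -13/11, -20/11)
  clear (3,2): R3 −= (18/7)R2 → (0, 0, 0, 120/11, 111/11)
pivot(3,3)=120/11: scale R3 → (0, 0, 0, 1, 37/40)
  clear (0,3): R0 −= (2/11)R3 → (1, 0, 0, 0, -27/20)
  clear (1,3): R1 −= (-13/11)R3 → (0, 1, 0, 0, -29/40)
  clear (2,3): R2 −= (-21/11)R3 → (0, 0, 1, 0, -93/40)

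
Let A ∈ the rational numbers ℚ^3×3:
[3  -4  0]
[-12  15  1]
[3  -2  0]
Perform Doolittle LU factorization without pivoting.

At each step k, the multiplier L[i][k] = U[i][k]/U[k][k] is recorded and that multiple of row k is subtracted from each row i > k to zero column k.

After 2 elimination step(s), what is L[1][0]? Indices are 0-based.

L[1][0] = -4

[col 0] pivot 3
  R1 -= -4*R0 → (0, -1, 1)  (L[1][0] := -4)
  R2 -= 1*R0 → (0, 2, 0)  (L[2][0] := 1)
[col 1] pivot -1
  R2 -= -2*R1 → (0, 0, 2)  (L[2][1] := -2)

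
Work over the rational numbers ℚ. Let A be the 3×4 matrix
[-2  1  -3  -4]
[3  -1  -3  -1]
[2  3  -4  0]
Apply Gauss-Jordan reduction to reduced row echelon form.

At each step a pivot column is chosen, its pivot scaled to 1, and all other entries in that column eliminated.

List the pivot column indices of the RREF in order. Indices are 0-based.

step 1: normalize row 0 (÷-2) = (1, -1/2, 3/2, 2)
  row 1: subtract 3×row0 = (0, 1/2, -15/2, -7)
  row 2: subtract 2×row0 = (0, 4, -7, -4)
step 2: normalize row 1 (÷1/2) = (0, 1, -15, -14)
  row 0: subtract -1/2×row1 = (1, 0, -6, -5)
  row 2: subtract 4×row1 = (0, 0, 53, 52)
step 3: normalize row 2 (÷53) = (0, 0, 1, 52/53)
  row 0: subtract -6×row2 = (1, 0, 0, 47/53)
  row 1: subtract -15×row2 = (0, 1, 0, 38/53)

pivot columns: 0, 1, 2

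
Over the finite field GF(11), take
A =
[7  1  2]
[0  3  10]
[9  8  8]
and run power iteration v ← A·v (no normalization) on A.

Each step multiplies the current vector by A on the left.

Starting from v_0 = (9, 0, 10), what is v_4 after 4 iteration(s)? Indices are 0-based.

v_4 = (9, 0, 1)

v_0 = (9, 0, 10).
v_1 = A·v_0 = (6, 1, 7).
v_2 = A·v_1 = (2, 7, 8).
v_3 = A·v_2 = (4, 2, 6).
v_4 = A·v_3 = (9, 0, 1).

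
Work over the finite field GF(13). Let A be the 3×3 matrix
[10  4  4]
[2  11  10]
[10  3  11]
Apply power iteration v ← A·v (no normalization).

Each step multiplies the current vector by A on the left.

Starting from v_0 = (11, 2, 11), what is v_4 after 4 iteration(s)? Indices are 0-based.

v_4 = (2, 7, 9)

v_0 = (11, 2, 11).
v_1 = A·v_0 = (6, 11, 3).
v_2 = A·v_1 = (12, 7, 9).
v_3 = A·v_2 = (2, 9, 6).
v_4 = A·v_3 = (2, 7, 9).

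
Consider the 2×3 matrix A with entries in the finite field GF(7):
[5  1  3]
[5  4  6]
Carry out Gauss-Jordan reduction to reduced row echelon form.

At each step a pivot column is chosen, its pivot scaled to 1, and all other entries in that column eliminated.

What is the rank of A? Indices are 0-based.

[1] R0 /= 5  ⇒  (1, 3, 2)
     R1 -= 5·R0  ⇒  (0, 3, 3)
[2] R1 /= 3  ⇒  (0, 1, 1)
     R0 -= 3·R1  ⇒  (1, 0, 6)

rank = 2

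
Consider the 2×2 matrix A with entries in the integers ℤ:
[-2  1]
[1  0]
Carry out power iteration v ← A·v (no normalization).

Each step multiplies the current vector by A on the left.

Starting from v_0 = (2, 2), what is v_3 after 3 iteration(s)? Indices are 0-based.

v_0 = (2, 2).
v_1 = A·v_0 = (-2, 2).
v_2 = A·v_1 = (6, -2).
v_3 = A·v_2 = (-14, 6).

v_3 = (-14, 6)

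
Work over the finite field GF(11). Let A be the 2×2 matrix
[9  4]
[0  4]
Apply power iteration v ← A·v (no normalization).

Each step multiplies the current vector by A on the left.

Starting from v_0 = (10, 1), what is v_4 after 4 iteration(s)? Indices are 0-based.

v_4 = (1, 3)

v_0 = (10, 1).
v_1 = A·v_0 = (6, 4).
v_2 = A·v_1 = (4, 5).
v_3 = A·v_2 = (1, 9).
v_4 = A·v_3 = (1, 3).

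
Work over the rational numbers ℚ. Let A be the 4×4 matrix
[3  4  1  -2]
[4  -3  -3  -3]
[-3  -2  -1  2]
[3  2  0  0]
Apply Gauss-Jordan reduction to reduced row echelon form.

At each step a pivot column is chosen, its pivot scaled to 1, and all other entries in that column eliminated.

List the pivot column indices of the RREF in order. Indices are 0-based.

pivot columns: 0, 1, 2, 3

step 1: normalize row 0 (÷3) = (1, 4/3, 1/3, -2/3)
  row 1: subtract 4×row0 = (0, -25/3, -13/3, -1/3)
  row 2: subtract -3×row0 = (0, 2, 0, 0)
  row 3: subtract 3×row0 = (0, -2, -1, 2)
step 2: normalize row 1 (÷-25/3) = (0, 1, 13/25, 1/25)
  row 0: subtract 4/3×row1 = (1, 0, -9/25, -18/25)
  row 2: subtract 2×row1 = (0, 0, -26/25, -2/25)
  row 3: subtract -2×row1 = (0, 0, 1/25, 52/25)
step 3: normalize row 2 (÷-26/25) = (0, 0, 1, 1/13)
  row 0: subtract -9/25×row2 = (1, 0, 0, -9/13)
  row 1: subtract 13/25×row2 = (0, 1, 0, 0)
  row 3: subtract 1/25×row2 = (0, 0, 0, 27/13)
step 4: normalize row 3 (÷27/13) = (0, 0, 0, 1)
  row 0: subtract -9/13×row3 = (1, 0, 0, 0)
  row 2: subtract 1/13×row3 = (0, 0, 1, 0)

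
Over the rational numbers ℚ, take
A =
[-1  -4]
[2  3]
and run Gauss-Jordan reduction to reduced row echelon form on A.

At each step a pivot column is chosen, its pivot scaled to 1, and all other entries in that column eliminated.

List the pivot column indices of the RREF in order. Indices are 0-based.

pivot columns: 0, 1

[1] R0 /= -1  ⇒  (1, 4)
     R1 -= 2·R0  ⇒  (0, -5)
[2] R1 /= -5  ⇒  (0, 1)
     R0 -= 4·R1  ⇒  (1, 0)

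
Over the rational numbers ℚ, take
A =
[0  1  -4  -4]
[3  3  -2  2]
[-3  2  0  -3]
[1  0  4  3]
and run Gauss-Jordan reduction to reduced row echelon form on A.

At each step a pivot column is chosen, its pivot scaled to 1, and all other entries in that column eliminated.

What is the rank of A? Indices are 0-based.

rank = 4

step 1: exchange rows 0,1
step 1: normalize row 0 (÷3) = (1, 1, -2/3, 2/3)
  row 2: subtract -3×row0 = (0, 5, -2, -1)
  row 3: subtract 1×row0 = (0, -1, 14/3, 7/3)
step 2: normalize row 1 (÷1) = (0, 1, -4, -4)
  row 0: subtract 1×row1 = (1, 0, 10/3, 14/3)
  row 2: subtract 5×row1 = (0, 0, 18, 19)
  row 3: subtract -1×row1 = (0, 0, 2/3, -5/3)
step 3: normalize row 2 (÷18) = (0, 0, 1, 19/18)
  row 0: subtract 10/3×row2 = (1, 0, 0, 31/27)
  row 1: subtract -4×row2 = (0, 1, 0, 2/9)
  row 3: subtract 2/3×row2 = (0, 0, 0, -64/27)
step 4: normalize row 3 (÷-64/27) = (0, 0, 0, 1)
  row 0: subtract 31/27×row3 = (1, 0, 0, 0)
  row 1: subtract 2/9×row3 = (0, 1, 0, 0)
  row 2: subtract 19/18×row3 = (0, 0, 1, 0)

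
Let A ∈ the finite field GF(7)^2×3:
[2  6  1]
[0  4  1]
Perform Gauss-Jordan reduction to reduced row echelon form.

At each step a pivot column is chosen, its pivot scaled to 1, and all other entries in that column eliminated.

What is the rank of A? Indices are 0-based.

[1] R0 /= 2  ⇒  (1, 3, 4)
[2] R1 /= 4  ⇒  (0, 1, 2)
     R0 -= 3·R1  ⇒  (1, 0, 5)

rank = 2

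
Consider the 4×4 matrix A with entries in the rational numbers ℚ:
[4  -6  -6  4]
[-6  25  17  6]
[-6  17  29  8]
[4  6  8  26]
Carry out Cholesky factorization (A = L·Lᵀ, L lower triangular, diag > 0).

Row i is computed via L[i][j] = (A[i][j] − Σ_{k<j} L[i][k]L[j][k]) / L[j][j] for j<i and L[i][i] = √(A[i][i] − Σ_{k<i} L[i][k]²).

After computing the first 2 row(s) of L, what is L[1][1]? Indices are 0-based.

L[1][1] = 4

Step 1: L[0][0] = √(4) = 2.
  L[1][0] = (-6) / L[0][0] = -3.
Step 2: L[1][1] = √(16) = 4.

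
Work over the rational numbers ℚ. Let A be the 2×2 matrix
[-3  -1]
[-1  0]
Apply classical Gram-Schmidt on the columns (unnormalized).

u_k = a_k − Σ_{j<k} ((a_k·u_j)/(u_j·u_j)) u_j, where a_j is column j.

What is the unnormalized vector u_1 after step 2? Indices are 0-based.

u_1 = (-1/10, 3/10)

Step 1: u_0 = a_0 = (-3, -1).
Step 2: u_1 = a_1 − (3/10)·u_0 = (-1/10, 3/10).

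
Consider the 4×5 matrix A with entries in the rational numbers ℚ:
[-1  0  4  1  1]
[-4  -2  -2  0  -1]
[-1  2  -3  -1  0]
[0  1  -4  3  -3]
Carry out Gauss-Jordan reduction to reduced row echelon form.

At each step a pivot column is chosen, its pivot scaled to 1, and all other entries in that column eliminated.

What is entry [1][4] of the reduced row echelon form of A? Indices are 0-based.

pivot(0,0)=-1: scale R0 → (1, 0, -4, -1, -1)
  clear (1,0): R1 −= (-4)R0 → (0, -2, -18, -4, -5)
  clear (2,0): R2 −= (-1)R0 → (0, 2, -7, -2, -1)
pivot(1,1)=-2: scale R1 → (0, 1, 9, 2, 5/2)
  clear (2,1): R2 −= (2)R1 → (0, 0, -25, -6, -6)
  clear (3,1): R3 −= (1)R1 → (0, 0, -13, 1, -11/2)
pivot(2,2)=-25: scale R2 → (0, 0, 1, 6/25, 6/25)
  clear (0,2): R0 −= (-4)R2 → (1, 0, 0, -1/25, -1/25)
  clear (1,2): R1 −= (9)R2 → (0, 1, 0, -4/25, 17/50)
  clear (3,2): R3 −= (-13)R2 → (0, 0, 0, 103/25, -119/50)
pivot(3,3)=103/25: scale R3 → (0, 0, 0, 1, -119/206)
  clear (0,3): R0 −= (-1/25)R3 → (1, 0, 0, 0, -13/206)
  clear (1,3): R1 −= (-4/25)R3 → (0, 1, 0, 0, 51/206)
  clear (2,3): R2 −= (6/25)R3 → (0, 0, 1, 0, 39/103)

M[1][4] = 51/206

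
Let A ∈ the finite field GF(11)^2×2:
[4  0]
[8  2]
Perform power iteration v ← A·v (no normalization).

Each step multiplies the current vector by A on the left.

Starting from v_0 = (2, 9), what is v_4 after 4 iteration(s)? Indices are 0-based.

v_0 = (2, 9).
v_1 = A·v_0 = (8, 1).
v_2 = A·v_1 = (10, 0).
v_3 = A·v_2 = (7, 3).
v_4 = A·v_3 = (6, 7).

v_4 = (6, 7)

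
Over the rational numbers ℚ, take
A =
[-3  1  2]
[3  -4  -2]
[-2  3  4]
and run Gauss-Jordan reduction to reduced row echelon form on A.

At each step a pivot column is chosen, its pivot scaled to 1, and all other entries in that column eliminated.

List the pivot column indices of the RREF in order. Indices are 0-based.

step 1: normalize row 0 (÷-3) = (1, -1/3, -2/3)
  row 1: subtract 3×row0 = (0, -3, 0)
  row 2: subtract -2×row0 = (0, 7/3, 8/3)
step 2: normalize row 1 (÷-3) = (0, 1, 0)
  row 0: subtract -1/3×row1 = (1, 0, -2/3)
  row 2: subtract 7/3×row1 = (0, 0, 8/3)
step 3: normalize row 2 (÷8/3) = (0, 0, 1)
  row 0: subtract -2/3×row2 = (1, 0, 0)

pivot columns: 0, 1, 2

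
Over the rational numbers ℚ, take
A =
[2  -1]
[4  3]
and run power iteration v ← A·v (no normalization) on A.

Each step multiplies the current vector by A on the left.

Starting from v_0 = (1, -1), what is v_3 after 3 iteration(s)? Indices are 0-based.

v_3 = (-5, 65)

v_0 = (1, -1).
v_1 = A·v_0 = (3, 1).
v_2 = A·v_1 = (5, 15).
v_3 = A·v_2 = (-5, 65).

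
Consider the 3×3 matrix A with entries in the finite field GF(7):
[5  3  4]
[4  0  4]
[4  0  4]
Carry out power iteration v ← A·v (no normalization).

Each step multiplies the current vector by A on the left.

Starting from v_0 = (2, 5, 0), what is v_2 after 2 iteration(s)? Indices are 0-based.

v_2 = (6, 6, 6)

v_0 = (2, 5, 0).
v_1 = A·v_0 = (4, 1, 1).
v_2 = A·v_1 = (6, 6, 6).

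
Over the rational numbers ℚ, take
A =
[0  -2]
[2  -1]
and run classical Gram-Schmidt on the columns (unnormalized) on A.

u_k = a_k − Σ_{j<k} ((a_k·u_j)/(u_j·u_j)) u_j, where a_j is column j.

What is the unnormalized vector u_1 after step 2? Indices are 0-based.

Step 1: u_0 = a_0 = (0, 2).
Step 2: u_1 = a_1 − (-1/2)·u_0 = (-2, 0).

u_1 = (-2, 0)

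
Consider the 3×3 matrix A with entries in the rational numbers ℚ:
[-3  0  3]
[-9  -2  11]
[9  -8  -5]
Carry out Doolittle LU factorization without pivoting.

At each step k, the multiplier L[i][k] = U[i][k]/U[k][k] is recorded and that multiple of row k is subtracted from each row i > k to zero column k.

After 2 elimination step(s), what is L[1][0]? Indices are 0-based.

L[1][0] = 3

[col 0] pivot -3
  R1 -= 3*R0 → (0, -2, 2)  (L[1][0] := 3)
  R2 -= -3*R0 → (0, -8, 4)  (L[2][0] := -3)
[col 1] pivot -2
  R2 -= 4*R1 → (0, 0, -4)  (L[2][1] := 4)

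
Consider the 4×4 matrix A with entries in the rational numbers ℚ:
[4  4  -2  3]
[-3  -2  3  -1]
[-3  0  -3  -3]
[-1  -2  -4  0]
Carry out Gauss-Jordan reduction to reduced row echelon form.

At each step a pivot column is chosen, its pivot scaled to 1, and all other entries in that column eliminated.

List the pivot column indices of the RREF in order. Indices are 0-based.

pivot(0,0)=4: scale R0 → (1, 1, -1/2, 3/4)
  clear (1,0): R1 −= (-3)R0 → (0, 1, 3/2, 5/4)
  clear (2,0): R2 −= (-3)R0 → (0, 3, -9/2, -3/4)
  clear (3,0): R3 −= (-1)R0 → (0, -1, -9/2, 3/4)
pivot(1,1)=1: scale R1 → (0, 1, 3/2, 5/4)
  clear (0,1): R0 −= (1)R1 → (1, 0, -2, -1/2)
  clear (2,1): R2 −= (3)R1 → (0, 0, -9, -9/2)
  clear (3,1): R3 −= (-1)R1 → (0, 0, -3, 2)
pivot(2,2)=-9: scale R2 → (0, 0, 1, 1/2)
  clear (0,2): R0 −= (-2)R2 → (1, 0, 0, 1/2)
  clear (1,2): R1 −= (3/2)R2 → (0, 1, 0, 1/2)
  clear (3,2): R3 −= (-3)R2 → (0, 0, 0, 7/2)
pivot(3,3)=7/2: scale R3 → (0, 0, 0, 1)
  clear (0,3): R0 −= (1/2)R3 → (1, 0, 0, 0)
  clear (1,3): R1 −= (1/2)R3 → (0, 1, 0, 0)
  clear (2,3): R2 −= (1/2)R3 → (0, 0, 1, 0)

pivot columns: 0, 1, 2, 3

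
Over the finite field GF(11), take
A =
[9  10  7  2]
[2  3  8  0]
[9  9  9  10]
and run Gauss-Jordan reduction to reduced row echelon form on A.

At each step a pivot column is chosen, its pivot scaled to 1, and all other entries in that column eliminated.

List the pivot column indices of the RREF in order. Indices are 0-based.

[1] R0 /= 9  ⇒  (1, 6, 2, 10)
     R1 -= 2·R0  ⇒  (0, 2, 4, 2)
     R2 -= 9·R0  ⇒  (0, 10, 2, 8)
[2] R1 /= 2  ⇒  (0, 1, 2, 1)
     R0 -= 6·R1  ⇒  (1, 0, 1, 4)
     R2 -= 10·R1  ⇒  (0, 0, 4, 9)
[3] R2 /= 4  ⇒  (0, 0, 1, 5)
     R0 -= 1·R2  ⇒  (1, 0, 0, 10)
     R1 -= 2·R2  ⇒  (0, 1, 0, 2)

pivot columns: 0, 1, 2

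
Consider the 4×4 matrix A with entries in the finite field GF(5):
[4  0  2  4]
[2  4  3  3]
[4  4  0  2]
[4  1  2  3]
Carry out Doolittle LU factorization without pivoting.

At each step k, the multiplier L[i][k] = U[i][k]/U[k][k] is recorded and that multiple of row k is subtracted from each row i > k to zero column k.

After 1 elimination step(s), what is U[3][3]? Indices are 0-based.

U[3][3] = 4

[col 0] pivot 4
  R1 -= 3*R0 → (0, 4, 2, 1)  (L[1][0] := 3)
  R2 -= 1*R0 → (0, 4, 3, 3)  (L[2][0] := 1)
  R3 -= 1*R0 → (0, 1, 0, 4)  (L[3][0] := 1)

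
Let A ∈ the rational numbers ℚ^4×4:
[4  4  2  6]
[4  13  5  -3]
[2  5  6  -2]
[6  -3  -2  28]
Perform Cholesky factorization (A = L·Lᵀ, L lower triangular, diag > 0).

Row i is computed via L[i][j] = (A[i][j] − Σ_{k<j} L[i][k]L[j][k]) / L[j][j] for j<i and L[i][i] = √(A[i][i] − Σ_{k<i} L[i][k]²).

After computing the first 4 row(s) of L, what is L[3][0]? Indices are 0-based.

Step 1: L[0][0] = √(4) = 2.
  L[1][0] = (4) / L[0][0] = 2.
Step 2: L[1][1] = √(9) = 3.
  L[2][0] = (2) / L[0][0] = 1.
  L[2][1] = (3) / L[1][1] = 1.
Step 3: L[2][2] = √(4) = 2.
  L[3][0] = (6) / L[0][0] = 3.
  L[3][1] = (-9) / L[1][1] = -3.
  L[3][2] = (-2) / L[2][2] = -1.
Step 4: L[3][3] = √(9) = 3.

L[3][0] = 3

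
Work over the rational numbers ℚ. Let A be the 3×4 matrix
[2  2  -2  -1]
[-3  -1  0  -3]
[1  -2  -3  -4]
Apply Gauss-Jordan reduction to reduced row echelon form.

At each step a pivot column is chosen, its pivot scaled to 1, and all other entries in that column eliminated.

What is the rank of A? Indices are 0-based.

rank = 3

pivot(0,0)=2: scale R0 → (1, 1, -1, -1/2)
  clear (1,0): R1 −= (-3)R0 → (0, 2, -3, -9/2)
  clear (2,0): R2 −= (1)R0 → (0, -3, -2, -7/2)
pivot(1,1)=2: scale R1 → (0, 1, -3/2, -9/4)
  clear (0,1): R0 −= (1)R1 → (1, 0, 1/2, 7/4)
  clear (2,1): R2 −= (-3)R1 → (0, 0, -13/2, -41/4)
pivot(2,2)=-13/2: scale R2 → (0, 0, 1, 41/26)
  clear (0,2): R0 −= (1/2)R2 → (1, 0, 0, 25/26)
  clear (1,2): R1 −= (-3/2)R2 → (0, 1, 0, 3/26)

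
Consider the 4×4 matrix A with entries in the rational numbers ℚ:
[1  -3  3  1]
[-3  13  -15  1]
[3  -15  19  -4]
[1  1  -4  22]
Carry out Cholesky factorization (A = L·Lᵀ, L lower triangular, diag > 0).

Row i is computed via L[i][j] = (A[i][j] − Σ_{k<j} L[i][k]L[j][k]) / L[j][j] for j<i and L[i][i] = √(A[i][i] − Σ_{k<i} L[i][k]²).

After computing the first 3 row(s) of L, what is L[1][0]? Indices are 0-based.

L[1][0] = -3

Step 1: L[0][0] = √(1) = 1.
  L[1][0] = (-3) / L[0][0] = -3.
Step 2: L[1][1] = √(4) = 2.
  L[2][0] = (3) / L[0][0] = 3.
  L[2][1] = (-6) / L[1][1] = -3.
Step 3: L[2][2] = √(1) = 1.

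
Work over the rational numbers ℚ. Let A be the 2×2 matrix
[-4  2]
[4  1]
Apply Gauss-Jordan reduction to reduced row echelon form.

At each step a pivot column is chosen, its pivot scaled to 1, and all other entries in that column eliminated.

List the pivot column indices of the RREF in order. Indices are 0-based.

pivot columns: 0, 1

step 1: normalize row 0 (÷-4) = (1, -1/2)
  row 1: subtract 4×row0 = (0, 3)
step 2: normalize row 1 (÷3) = (0, 1)
  row 0: subtract -1/2×row1 = (1, 0)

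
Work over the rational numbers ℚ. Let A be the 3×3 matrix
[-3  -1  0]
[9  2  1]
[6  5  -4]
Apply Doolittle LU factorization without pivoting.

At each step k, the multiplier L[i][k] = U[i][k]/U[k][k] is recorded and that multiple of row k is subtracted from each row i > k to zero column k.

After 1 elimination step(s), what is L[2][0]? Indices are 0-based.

L[2][0] = -2

Step 1: pivot at (0,0) is -3.
  row1 ← row1 − (-3)·row0  ⇒  L[1][0]=-3, U row1=(0, -1, 1)
  row2 ← row2 − (-2)·row0  ⇒  L[2][0]=-2, U row2=(0, 3, -4)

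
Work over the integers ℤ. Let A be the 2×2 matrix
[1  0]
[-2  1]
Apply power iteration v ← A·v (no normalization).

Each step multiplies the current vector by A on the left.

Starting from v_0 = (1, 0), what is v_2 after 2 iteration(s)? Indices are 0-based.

v_2 = (1, -4)

v_0 = (1, 0).
v_1 = A·v_0 = (1, -2).
v_2 = A·v_1 = (1, -4).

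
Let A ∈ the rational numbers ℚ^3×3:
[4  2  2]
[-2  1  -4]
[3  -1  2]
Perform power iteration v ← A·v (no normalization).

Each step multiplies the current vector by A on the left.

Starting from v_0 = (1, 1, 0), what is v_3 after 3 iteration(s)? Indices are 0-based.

v_3 = (108, -165, 145)

v_0 = (1, 1, 0).
v_1 = A·v_0 = (6, -1, 2).
v_2 = A·v_1 = (26, -21, 23).
v_3 = A·v_2 = (108, -165, 145).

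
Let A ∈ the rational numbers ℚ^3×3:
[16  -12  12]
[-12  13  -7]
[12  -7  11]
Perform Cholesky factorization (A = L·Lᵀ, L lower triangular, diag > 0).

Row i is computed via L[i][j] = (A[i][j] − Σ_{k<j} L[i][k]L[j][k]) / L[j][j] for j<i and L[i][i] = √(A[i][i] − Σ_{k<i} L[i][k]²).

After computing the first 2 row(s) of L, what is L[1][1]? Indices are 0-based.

L[1][1] = 2

Step 1: L[0][0] = √(16) = 4.
  L[1][0] = (-12) / L[0][0] = -3.
Step 2: L[1][1] = √(4) = 2.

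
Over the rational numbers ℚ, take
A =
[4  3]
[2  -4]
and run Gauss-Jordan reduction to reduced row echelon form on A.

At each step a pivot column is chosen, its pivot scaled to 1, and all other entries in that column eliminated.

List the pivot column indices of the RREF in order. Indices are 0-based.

pivot columns: 0, 1

[1] R0 /= 4  ⇒  (1, 3/4)
     R1 -= 2·R0  ⇒  (0, -11/2)
[2] R1 /= -11/2  ⇒  (0, 1)
     R0 -= 3/4·R1  ⇒  (1, 0)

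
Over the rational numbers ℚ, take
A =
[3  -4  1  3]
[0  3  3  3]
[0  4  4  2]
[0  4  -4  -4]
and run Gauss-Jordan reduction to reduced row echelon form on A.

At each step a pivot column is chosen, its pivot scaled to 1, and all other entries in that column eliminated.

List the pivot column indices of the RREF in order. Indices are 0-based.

pivot columns: 0, 1, 2, 3

[1] R0 /= 3  ⇒  (1, -4/3, 1/3, 1)
[2] R1 /= 3  ⇒  (0, 1, 1, 1)
     R0 -= -4/3·R1  ⇒  (1, 0, 5/3, 7/3)
     R2 -= 4·R1  ⇒  (0, 0, 0, -2)
     R3 -= 4·R1  ⇒  (0, 0, -8, -8)
[3] R2 <-> R3
[3] R2 /= -8  ⇒  (0, 0, 1, 1)
     R0 -= 5/3·R2  ⇒  (1, 0, 0, 2/3)
     R1 -= 1·R2  ⇒  (0, 1, 0, 0)
[4] R3 /= -2  ⇒  (0, 0, 0, 1)
     R0 -= 2/3·R3  ⇒  (1, 0, 0, 0)
     R2 -= 1·R3  ⇒  (0, 0, 1, 0)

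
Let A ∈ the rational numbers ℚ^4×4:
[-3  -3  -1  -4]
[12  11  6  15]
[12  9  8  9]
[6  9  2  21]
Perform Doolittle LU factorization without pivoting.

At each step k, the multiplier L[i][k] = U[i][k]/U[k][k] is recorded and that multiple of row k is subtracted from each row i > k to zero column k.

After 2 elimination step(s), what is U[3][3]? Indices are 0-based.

U[3][3] = 10

k=0: U[0][0]=-3
  eliminate (1,0): mult=-4, new row 1: (0, -1, 2, -1); set L[1][0]=-4
  eliminate (2,0): mult=-4, new row 2: (0, -3, 4, -7); set L[2][0]=-4
  eliminate (3,0): mult=-2, new row 3: (0, 3, 0, 13); set L[3][0]=-2
k=1: U[1][1]=-1
  eliminate (2,1): mult=3, new row 2: (0, 0, -2, -4); set L[2][1]=3
  eliminate (3,1): mult=-3, new row 3: (0, 0, 6, 10); set L[3][1]=-3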